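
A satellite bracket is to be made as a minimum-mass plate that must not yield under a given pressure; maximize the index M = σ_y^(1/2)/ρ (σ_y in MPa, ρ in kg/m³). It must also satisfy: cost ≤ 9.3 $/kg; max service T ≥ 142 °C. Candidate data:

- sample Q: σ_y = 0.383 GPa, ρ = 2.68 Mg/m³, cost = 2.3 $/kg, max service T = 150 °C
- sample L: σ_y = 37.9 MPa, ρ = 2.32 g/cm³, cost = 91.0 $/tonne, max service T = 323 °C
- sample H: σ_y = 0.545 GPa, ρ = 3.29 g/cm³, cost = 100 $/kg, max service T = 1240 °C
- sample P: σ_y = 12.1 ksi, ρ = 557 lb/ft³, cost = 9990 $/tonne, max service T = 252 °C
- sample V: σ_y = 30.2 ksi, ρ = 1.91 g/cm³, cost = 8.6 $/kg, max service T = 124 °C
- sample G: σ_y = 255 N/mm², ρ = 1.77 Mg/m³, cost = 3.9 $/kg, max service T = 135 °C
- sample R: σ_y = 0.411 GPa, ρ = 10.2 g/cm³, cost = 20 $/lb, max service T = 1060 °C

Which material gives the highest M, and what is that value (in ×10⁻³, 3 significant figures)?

Screen on constraints: cost ≤ 9.3 $/kg; max service T ≥ 142 °C. Survivors: sample Q, sample L.
Putting every candidate on a common basis:
  sample Q: σ_y = 383.0 MPa, ρ = 2680 kg/m³
  sample L: σ_y = 37.90 MPa, ρ = 2320 kg/m³
  sample Q: M = 7.30×10⁻³
  sample L: M = 2.65×10⁻³
The maximum is for sample Q.

sample Q, M = 7.30×10⁻³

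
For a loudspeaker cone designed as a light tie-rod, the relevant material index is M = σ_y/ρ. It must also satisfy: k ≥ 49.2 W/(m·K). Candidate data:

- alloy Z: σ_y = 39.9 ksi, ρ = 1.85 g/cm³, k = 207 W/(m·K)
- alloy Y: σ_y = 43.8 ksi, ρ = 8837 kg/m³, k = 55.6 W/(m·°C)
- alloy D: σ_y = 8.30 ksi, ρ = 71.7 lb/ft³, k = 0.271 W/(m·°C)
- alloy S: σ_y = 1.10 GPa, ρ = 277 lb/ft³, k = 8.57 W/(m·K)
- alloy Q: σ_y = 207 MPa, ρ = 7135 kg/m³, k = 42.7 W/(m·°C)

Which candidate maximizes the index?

alloy Z

Screen on constraints: k ≥ 49.2 W/(m·K). Survivors: alloy Z, alloy Y.
Normalizing units and computing the index:
  alloy Z: σ_y = 275.1 MPa, ρ = 1850 kg/m³
  alloy Y: σ_y = 302.0 MPa, ρ = 8837 kg/m³
  alloy Z: M = 149 kN·m/kg
  alloy Y: M = 34.2 kN·m/kg
Alloy Z has the largest M.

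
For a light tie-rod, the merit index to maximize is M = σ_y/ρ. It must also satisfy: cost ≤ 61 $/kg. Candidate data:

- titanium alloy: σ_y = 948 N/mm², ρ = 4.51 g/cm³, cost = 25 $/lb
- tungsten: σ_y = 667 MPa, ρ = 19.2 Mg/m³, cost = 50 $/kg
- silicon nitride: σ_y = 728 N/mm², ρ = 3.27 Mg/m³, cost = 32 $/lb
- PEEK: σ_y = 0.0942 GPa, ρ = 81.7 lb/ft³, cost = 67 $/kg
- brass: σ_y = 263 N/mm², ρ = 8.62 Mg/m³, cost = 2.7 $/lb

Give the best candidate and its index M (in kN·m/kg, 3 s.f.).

titanium alloy, M = 210 kN·m/kg

Screen on constraints: cost ≤ 61 $/kg. Survivors: titanium alloy, tungsten, brass.
Normalizing units and computing the index:
  titanium alloy: σ_y = 948.0 MPa, ρ = 4510 kg/m³
  tungsten: σ_y = 667.0 MPa, ρ = 19200 kg/m³
  brass: σ_y = 263.0 MPa, ρ = 8620 kg/m³
  titanium alloy: M = 210 kN·m/kg
  tungsten: M = 34.7 kN·m/kg
  brass: M = 30.5 kN·m/kg
The maximum is for titanium alloy.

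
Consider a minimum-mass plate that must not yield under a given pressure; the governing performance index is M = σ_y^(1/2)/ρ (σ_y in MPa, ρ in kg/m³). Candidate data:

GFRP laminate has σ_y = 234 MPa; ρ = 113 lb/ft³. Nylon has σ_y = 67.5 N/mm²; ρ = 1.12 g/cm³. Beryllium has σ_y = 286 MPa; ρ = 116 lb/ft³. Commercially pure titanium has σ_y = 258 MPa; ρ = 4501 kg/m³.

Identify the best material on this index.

Putting every candidate on a common basis:
  GFRP laminate: σ_y = 234.0 MPa, ρ = 1810 kg/m³
  nylon: σ_y = 67.50 MPa, ρ = 1120 kg/m³
  beryllium: σ_y = 286.0 MPa, ρ = 1858 kg/m³
  commercially pure titanium: σ_y = 258.0 MPa, ρ = 4501 kg/m³
  beryllium: M = 9.10×10⁻³
  GFRP laminate: M = 8.45×10⁻³
  nylon: M = 7.34×10⁻³
  commercially pure titanium: M = 3.57×10⁻³
Beryllium has the largest M.

beryllium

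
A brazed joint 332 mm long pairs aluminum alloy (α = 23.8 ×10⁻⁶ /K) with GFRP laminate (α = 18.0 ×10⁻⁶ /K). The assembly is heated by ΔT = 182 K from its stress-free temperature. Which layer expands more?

α(aluminum alloy) = 23.8×10⁻⁶/K vs α(GFRP laminate) = 18.0×10⁻⁶/K.
Higher α expands more for the same ΔT: aluminum alloy.

aluminum alloy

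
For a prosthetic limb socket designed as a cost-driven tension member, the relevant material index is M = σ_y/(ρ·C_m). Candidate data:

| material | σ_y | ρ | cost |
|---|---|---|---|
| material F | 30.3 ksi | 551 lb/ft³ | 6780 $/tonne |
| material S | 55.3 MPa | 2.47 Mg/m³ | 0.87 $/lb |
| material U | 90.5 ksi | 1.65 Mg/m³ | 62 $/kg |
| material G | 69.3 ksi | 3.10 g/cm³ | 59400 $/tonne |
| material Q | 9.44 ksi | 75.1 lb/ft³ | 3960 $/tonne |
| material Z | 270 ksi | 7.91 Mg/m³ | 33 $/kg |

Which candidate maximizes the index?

Putting every candidate on a common basis:
  material F: σ_y = 208.9 MPa, ρ = 8826 kg/m³, cost = 6.780 $/kg
  material S: σ_y = 55.30 MPa, ρ = 2470 kg/m³, cost = 1.918 $/kg
  material U: σ_y = 624.0 MPa, ρ = 1650 kg/m³, cost = 62.00 $/kg
  material G: σ_y = 477.8 MPa, ρ = 3100 kg/m³, cost = 59.40 $/kg
  material Q: σ_y = 65.09 MPa, ρ = 1203 kg/m³, cost = 3.960 $/kg
  material Z: σ_y = 1862 MPa, ρ = 7910 kg/m³, cost = 33.00 $/kg
  material Q: M = 13.7 kN·m per $
  material S: M = 11.7 kN·m per $
  material Z: M = 7.13 kN·m per $
  material U: M = 6.10 kN·m per $
  material F: M = 3.49 kN·m per $
  material G: M = 2.59 kN·m per $
Material Q has the largest M.

material Q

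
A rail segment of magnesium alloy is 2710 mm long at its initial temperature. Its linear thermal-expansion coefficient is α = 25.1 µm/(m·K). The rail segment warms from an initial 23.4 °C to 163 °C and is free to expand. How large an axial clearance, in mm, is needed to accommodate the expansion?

ΔT = 163 − 23.4 = 139.6 K.
ΔL = α·L₀·ΔT = 25.1×10⁻⁶ × 2710 mm × 139.6 K = 9.50 mm.

9.50 mm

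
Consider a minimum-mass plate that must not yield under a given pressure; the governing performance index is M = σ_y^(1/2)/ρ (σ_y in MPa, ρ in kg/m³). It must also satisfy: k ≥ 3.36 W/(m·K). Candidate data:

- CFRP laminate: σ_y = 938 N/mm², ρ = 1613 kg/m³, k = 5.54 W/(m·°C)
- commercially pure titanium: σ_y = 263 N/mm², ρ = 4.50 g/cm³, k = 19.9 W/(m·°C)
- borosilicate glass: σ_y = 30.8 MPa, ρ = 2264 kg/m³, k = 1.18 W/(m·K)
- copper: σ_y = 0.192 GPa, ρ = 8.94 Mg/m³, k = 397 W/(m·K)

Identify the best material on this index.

Screen on constraints: k ≥ 3.36 W/(m·K). Survivors: CFRP laminate, commercially pure titanium, copper.
In SI units:
  CFRP laminate: σ_y = 938.0 MPa, ρ = 1613 kg/m³
  commercially pure titanium: σ_y = 263.0 MPa, ρ = 4500 kg/m³
  copper: σ_y = 192.0 MPa, ρ = 8940 kg/m³
  CFRP laminate: M = 19.0×10⁻³
  commercially pure titanium: M = 3.60×10⁻³
  copper: M = 1.55×10⁻³
Highest index: CFRP laminate.

CFRP laminate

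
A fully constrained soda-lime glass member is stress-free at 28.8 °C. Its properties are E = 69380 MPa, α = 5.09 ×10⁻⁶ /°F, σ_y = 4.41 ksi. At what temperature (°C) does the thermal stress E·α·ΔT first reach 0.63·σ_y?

E = 69380 MPa = 69.38 GPa.
α = 5.09×10⁻⁶/°F × 9/5 = 9.16×10⁻⁶/K.
σ_y = 4.41 ksi = 30.41 MPa.
E·α·ΔT = 19.16 MPa ⇒ ΔT = 19.16 / (69.38×10³ × 9.16×10⁻⁶) = 30.14 K.
T = 28.8 + 30.14 = 58.94 °C.

58.9 °C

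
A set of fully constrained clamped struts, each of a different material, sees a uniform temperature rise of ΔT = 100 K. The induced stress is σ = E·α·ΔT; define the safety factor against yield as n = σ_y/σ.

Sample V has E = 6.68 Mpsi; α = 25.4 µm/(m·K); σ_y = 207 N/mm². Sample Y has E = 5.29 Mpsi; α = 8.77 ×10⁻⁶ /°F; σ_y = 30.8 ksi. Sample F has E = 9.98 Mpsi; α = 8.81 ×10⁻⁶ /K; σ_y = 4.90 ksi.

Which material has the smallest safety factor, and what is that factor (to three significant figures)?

sample F, n = 0.557

With everything in SI (GPa, ×10⁻⁶/K, MPa):
  sample V: E = 46.06, α = 25.4, σ_y = 207.0 → σ = 117 MPa, n = 1.77
  sample Y: E = 36.47, α = 15.8, σ_y = 212.4 → σ = 57.6 MPa, n = 3.69
  sample F: E = 68.81, α = 8.81, σ_y = 33.78 → σ = 60.6 MPa, n = 0.557
Smallest n: sample F with n = 0.557.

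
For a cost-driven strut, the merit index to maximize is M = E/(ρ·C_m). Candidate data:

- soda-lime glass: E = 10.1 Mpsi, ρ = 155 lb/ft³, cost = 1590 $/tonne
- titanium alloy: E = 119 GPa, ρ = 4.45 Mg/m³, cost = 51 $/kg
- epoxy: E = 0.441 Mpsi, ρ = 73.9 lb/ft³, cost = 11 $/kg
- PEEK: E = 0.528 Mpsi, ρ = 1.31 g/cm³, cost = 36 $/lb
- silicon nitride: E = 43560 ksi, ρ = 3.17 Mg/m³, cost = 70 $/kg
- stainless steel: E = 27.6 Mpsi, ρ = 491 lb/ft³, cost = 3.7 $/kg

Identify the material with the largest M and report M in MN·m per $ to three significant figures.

soda-lime glass, M = 17.6 MN·m per $

Normalizing units and computing the index:
  soda-lime glass: E = 69.64 GPa, ρ = 2483 kg/m³, cost = 1.590 $/kg
  titanium alloy: E = 119.0 GPa, ρ = 4450 kg/m³, cost = 51.00 $/kg
  epoxy: E = 3.041 GPa, ρ = 1184 kg/m³, cost = 11.00 $/kg
  PEEK: E = 3.640 GPa, ρ = 1310 kg/m³, cost = 79.37 $/kg
  silicon nitride: E = 300.3 GPa, ρ = 3170 kg/m³, cost = 70.00 $/kg
  stainless steel: E = 190.3 GPa, ρ = 7865 kg/m³, cost = 3.700 $/kg
  soda-lime glass: M = 17.6 MN·m per $
  stainless steel: M = 6.54 MN·m per $
  silicon nitride: M = 1.35 MN·m per $
  titanium alloy: M = 0.524 MN·m per $
  epoxy: M = 0.234 MN·m per $
  PEEK: M = 0.0350 MN·m per $
Soda-lime glass ranks first.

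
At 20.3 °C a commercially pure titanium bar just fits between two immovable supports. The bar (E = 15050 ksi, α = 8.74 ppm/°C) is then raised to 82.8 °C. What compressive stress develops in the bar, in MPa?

56.7 MPa

E = 15050 ksi = 103.8 GPa.
ΔT = 62.50 K. Constrained thermal stress σ = E·α·ΔT = 103.8×10³ MPa × 8.74×10⁻⁶ × 62.50 = 56.7 MPa (compressive).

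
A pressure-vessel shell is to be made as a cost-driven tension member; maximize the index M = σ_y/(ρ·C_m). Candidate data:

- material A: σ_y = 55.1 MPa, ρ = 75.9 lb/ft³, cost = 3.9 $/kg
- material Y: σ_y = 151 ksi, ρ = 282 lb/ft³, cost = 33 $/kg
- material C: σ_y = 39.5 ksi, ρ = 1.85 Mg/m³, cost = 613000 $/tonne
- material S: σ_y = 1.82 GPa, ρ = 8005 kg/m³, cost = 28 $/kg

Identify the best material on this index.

material A

Normalizing units and computing the index:
  material A: σ_y = 55.10 MPa, ρ = 1216 kg/m³, cost = 3.900 $/kg
  material Y: σ_y = 1041 MPa, ρ = 4517 kg/m³, cost = 33.00 $/kg
  material C: σ_y = 272.3 MPa, ρ = 1850 kg/m³, cost = 613.0 $/kg
  material S: σ_y = 1820 MPa, ρ = 8005 kg/m³, cost = 28.00 $/kg
  material A: M = 11.6 kN·m per $
  material S: M = 8.12 kN·m per $
  material Y: M = 6.98 kN·m per $
  material C: M = 0.240 kN·m per $
Material A ranks first.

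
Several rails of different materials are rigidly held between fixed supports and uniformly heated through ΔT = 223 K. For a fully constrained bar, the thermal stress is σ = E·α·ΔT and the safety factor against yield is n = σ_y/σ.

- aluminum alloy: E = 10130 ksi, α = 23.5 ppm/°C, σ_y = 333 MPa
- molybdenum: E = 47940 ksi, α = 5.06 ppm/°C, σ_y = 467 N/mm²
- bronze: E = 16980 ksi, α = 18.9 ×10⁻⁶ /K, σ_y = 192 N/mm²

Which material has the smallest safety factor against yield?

In consistent units (E in GPa, α in ×10⁻⁶/K, σ_y in MPa):
  aluminum alloy: E = 69.84, α = 23.5, σ_y = 333.0 → σ = 366 MPa, n = 0.910
  molybdenum: E = 330.5, α = 5.06, σ_y = 467.0 → σ = 373 MPa, n = 1.25
  bronze: E = 117.1, α = 18.9, σ_y = 192.0 → σ = 493 MPa, n = 0.389
Bronze has the lowest safety factor, n = 0.389.

bronze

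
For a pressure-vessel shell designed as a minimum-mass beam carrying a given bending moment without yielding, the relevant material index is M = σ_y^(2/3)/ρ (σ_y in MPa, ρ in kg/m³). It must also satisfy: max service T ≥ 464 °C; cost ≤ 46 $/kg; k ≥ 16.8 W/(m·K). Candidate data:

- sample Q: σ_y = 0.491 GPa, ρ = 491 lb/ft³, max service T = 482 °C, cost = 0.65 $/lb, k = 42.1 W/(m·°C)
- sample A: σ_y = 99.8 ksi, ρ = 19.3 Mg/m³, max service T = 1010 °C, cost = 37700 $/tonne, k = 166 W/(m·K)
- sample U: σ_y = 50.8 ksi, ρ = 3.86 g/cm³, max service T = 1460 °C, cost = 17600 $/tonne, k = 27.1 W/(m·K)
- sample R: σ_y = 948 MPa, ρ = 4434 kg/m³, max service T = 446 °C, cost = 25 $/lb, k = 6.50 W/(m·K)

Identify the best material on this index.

sample U

Screen on constraints: max service T ≥ 464 °C; cost ≤ 46 $/kg; k ≥ 16.8 W/(m·K). Survivors: sample Q, sample A, sample U.
Normalizing units and computing the index:
  sample Q: σ_y = 491.0 MPa, ρ = 7865 kg/m³
  sample A: σ_y = 688.1 MPa, ρ = 19300 kg/m³
  sample U: σ_y = 350.3 MPa, ρ = 3860 kg/m³
  sample U: M = 12.9×10⁻³
  sample Q: M = 7.91×10⁻³
  sample A: M = 4.04×10⁻³
The maximum is for sample U.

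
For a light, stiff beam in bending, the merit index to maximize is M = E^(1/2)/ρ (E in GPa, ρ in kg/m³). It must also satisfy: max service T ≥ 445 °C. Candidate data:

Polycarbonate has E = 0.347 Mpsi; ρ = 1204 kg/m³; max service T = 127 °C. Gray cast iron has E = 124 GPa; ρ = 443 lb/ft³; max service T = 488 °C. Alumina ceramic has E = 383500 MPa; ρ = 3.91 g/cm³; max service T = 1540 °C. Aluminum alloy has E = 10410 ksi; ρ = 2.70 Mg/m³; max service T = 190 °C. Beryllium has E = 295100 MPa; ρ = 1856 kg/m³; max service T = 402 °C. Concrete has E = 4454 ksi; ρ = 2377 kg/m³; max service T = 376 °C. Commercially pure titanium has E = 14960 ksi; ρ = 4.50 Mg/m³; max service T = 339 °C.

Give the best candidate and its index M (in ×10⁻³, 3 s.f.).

alumina ceramic, M = 5.01×10⁻³

Screen on constraints: max service T ≥ 445 °C. Survivors: gray cast iron, alumina ceramic.
In SI units:
  gray cast iron: E = 124.0 GPa, ρ = 7096 kg/m³
  alumina ceramic: E = 383.5 GPa, ρ = 3910 kg/m³
  alumina ceramic: M = 5.01×10⁻³
  gray cast iron: M = 1.57×10⁻³
Alumina ceramic ranks first.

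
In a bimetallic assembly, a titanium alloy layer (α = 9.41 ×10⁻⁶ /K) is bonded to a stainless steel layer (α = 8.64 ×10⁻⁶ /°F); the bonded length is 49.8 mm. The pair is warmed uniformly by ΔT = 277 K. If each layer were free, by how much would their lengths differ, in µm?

84.7 µm

stainless steel: α = 8.64×10⁻⁶/°F × 9/5 = 15.6×10⁻⁶/K.
Δα = |9.41 − 15.6|×10⁻⁶/K = 6.14×10⁻⁶/K.
ΔL_mismatch = Δα·L·ΔT = 6.14×10⁻⁶ × 49.8 mm × 277.0 K = 84.7 µm.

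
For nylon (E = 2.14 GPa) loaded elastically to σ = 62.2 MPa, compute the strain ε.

ε = σ/E = 62.2 / 2140 = 0.0291.

0.0291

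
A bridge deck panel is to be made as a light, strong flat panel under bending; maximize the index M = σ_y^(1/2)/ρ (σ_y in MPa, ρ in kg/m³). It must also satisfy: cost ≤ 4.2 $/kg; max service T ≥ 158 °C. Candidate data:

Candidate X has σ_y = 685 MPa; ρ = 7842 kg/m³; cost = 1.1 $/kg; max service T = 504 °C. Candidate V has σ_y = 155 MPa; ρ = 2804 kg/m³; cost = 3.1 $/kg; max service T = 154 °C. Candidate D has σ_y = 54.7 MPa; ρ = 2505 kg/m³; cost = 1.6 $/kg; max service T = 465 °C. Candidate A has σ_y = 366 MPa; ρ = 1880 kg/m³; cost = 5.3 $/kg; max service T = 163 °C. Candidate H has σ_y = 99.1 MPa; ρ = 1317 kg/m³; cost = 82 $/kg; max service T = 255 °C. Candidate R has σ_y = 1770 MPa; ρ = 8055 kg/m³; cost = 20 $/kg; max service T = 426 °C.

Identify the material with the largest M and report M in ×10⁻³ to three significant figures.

Screen on constraints: cost ≤ 4.2 $/kg; max service T ≥ 158 °C. Survivors: candidate X, candidate D.
Computing M directly (units already consistent):
  candidate X: M = 3.34×10⁻³
  candidate D: M = 2.95×10⁻³
Candidate X has the largest M.

candidate X, M = 3.34×10⁻³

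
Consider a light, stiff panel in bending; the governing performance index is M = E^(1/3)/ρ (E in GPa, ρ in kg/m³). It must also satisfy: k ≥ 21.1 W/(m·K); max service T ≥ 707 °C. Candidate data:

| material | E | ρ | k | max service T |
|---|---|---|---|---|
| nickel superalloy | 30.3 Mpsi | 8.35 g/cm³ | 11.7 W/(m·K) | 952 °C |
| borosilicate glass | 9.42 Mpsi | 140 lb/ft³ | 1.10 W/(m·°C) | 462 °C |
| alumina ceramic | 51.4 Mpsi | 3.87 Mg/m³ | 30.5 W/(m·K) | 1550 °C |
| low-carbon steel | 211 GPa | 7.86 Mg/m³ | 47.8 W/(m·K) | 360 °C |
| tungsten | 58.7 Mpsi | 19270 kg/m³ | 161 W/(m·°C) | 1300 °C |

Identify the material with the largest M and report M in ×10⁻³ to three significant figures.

alumina ceramic, M = 1.83×10⁻³

Screen on constraints: k ≥ 21.1 W/(m·K); max service T ≥ 707 °C. Survivors: alumina ceramic, tungsten.
Normalizing units and computing the index:
  alumina ceramic: E = 354.4 GPa, ρ = 3870 kg/m³
  tungsten: E = 404.7 GPa, ρ = 19270 kg/m³
  alumina ceramic: M = 1.83×10⁻³
  tungsten: M = 0.384×10⁻³
Alumina ceramic ranks first.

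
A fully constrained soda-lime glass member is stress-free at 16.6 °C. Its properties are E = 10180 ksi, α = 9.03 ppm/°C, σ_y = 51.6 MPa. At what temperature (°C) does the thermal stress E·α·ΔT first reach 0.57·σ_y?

63.0 °C

E = 10180 ksi = 70.19 GPa.
E·α·ΔT = 29.41 MPa ⇒ ΔT = 29.41 / (70.19×10³ × 9.03×10⁻⁶) = 46.41 K.
T = 16.6 + 46.41 = 63.01 °C.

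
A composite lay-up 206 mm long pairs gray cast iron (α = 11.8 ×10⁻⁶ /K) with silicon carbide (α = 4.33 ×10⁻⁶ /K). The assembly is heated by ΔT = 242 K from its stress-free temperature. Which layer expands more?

gray cast iron

α(gray cast iron) = 11.8×10⁻⁶/K vs α(silicon carbide) = 4.33×10⁻⁶/K.
Higher α expands more for the same ΔT: gray cast iron.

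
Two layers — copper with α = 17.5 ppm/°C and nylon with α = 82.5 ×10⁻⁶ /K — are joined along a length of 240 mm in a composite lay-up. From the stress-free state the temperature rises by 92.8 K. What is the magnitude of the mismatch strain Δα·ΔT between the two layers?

Δα = |17.5 − 82.5|×10⁻⁶/K = 65.0×10⁻⁶/K.
Mismatch strain = Δα·ΔT = 65.0×10⁻⁶ × 92.8 = 6.03×10⁻³.

6.03×10⁻³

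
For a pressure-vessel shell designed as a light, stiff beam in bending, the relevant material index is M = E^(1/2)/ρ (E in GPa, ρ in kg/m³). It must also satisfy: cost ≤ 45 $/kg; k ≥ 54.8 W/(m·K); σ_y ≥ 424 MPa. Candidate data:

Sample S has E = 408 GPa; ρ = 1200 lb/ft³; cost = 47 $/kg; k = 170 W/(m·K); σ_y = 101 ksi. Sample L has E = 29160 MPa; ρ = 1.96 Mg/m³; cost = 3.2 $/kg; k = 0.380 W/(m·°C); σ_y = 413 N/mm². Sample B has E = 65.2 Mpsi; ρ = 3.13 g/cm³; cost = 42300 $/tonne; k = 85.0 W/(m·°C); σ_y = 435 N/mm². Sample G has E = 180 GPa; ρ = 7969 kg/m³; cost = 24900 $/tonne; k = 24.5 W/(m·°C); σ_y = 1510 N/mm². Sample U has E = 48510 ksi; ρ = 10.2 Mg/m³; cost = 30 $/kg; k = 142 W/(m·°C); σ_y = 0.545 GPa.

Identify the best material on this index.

sample B

Screen on constraints: cost ≤ 45 $/kg; k ≥ 54.8 W/(m·K); σ_y ≥ 424 MPa. Survivors: sample B, sample U.
Convert each candidate to consistent units, then evaluate M:
  sample B: E = 449.5 GPa, ρ = 3130 kg/m³
  sample U: E = 334.5 GPa, ρ = 10200 kg/m³
  sample B: M = 6.77×10⁻³
  sample U: M = 1.79×10⁻³
Highest index: sample B.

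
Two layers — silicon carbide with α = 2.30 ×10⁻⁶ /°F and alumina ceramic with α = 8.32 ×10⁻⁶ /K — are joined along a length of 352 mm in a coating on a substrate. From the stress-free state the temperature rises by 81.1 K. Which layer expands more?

silicon carbide: α = 2.30×10⁻⁶/°F × 9/5 = 4.14×10⁻⁶/K.
α(silicon carbide) = 4.14×10⁻⁶/K vs α(alumina ceramic) = 8.32×10⁻⁶/K.
Higher α expands more for the same ΔT: alumina ceramic.

alumina ceramic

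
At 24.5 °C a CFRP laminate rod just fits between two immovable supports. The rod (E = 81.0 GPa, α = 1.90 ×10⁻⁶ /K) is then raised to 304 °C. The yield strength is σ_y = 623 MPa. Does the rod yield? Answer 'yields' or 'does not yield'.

does not yield

ΔT = 279.5 K. Constrained thermal stress σ = E·α·ΔT = 81.00×10³ MPa × 1.90×10⁻⁶ × 279.5 = 43.0 MPa (compressive).
Compare to σ_y = 623 MPa: σ < σ_y, so it does not yield.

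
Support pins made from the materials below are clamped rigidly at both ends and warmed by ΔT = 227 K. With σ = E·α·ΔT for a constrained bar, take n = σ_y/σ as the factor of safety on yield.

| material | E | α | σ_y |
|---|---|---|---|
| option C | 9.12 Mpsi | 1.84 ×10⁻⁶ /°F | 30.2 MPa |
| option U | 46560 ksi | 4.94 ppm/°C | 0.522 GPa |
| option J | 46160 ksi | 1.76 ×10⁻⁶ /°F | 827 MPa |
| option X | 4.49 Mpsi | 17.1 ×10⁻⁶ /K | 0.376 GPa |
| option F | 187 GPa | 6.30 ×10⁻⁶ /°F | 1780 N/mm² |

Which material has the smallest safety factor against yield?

option C

In consistent units (E in GPa, α in ×10⁻⁶/K, σ_y in MPa):
  option C: E = 62.88, α = 3.31, σ_y = 30.20 → σ = 47.3 MPa, n = 0.639
  option U: E = 321.0, α = 4.94, σ_y = 522.0 → σ = 360 MPa, n = 1.45
  option J: E = 318.3, α = 3.17, σ_y = 827.0 → σ = 229 MPa, n = 3.61
  option X: E = 30.96, α = 17.1, σ_y = 376.0 → σ = 120 MPa, n = 3.13
  option F: E = 187.0, α = 11.3, σ_y = 1780 → σ = 481 MPa, n = 3.70
The minimum is option C at n = 0.639.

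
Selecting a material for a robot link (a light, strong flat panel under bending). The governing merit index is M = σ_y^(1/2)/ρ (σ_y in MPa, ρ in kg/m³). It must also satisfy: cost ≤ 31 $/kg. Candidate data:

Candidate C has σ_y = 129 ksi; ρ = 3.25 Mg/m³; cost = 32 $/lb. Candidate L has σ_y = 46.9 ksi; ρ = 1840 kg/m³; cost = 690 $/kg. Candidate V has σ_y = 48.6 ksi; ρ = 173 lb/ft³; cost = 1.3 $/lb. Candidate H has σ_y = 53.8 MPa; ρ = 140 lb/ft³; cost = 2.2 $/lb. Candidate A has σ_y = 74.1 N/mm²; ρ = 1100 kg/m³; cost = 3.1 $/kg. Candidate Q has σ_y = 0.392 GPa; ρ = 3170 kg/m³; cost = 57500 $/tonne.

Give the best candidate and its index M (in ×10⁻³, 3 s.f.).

candidate A, M = 7.83×10⁻³

Screen on constraints: cost ≤ 31 $/kg. Survivors: candidate V, candidate H, candidate A.
Convert each candidate to consistent units, then evaluate M:
  candidate V: σ_y = 335.1 MPa, ρ = 2771 kg/m³
  candidate H: σ_y = 53.80 MPa, ρ = 2243 kg/m³
  candidate A: σ_y = 74.10 MPa, ρ = 1100 kg/m³
  candidate A: M = 7.83×10⁻³
  candidate V: M = 6.61×10⁻³
  candidate H: M = 3.27×10⁻³
Candidate A has the largest M.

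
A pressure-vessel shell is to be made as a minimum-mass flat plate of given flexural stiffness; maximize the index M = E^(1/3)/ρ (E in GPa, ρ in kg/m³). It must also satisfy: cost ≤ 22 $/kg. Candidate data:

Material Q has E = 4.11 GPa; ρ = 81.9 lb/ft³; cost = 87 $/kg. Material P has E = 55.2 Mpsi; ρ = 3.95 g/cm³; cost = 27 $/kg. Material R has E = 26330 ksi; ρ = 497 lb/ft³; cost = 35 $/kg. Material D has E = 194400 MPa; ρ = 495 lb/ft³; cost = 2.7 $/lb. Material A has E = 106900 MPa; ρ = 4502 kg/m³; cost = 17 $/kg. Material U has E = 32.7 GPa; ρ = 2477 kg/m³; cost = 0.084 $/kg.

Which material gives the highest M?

material U

Screen on constraints: cost ≤ 22 $/kg. Survivors: material D, material A, material U.
Convert each candidate to consistent units, then evaluate M:
  material D: E = 194.4 GPa, ρ = 7929 kg/m³
  material A: E = 106.9 GPa, ρ = 4502 kg/m³
  material U: E = 32.70 GPa, ρ = 2477 kg/m³
  material U: M = 1.29×10⁻³
  material A: M = 1.05×10⁻³
  material D: M = 0.731×10⁻³
The maximum is for material U.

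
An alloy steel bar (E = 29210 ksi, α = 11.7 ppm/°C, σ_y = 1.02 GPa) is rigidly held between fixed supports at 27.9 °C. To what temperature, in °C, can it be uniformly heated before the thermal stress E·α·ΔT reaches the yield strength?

461 °C

E = 29210 ksi = 201.4 GPa.
σ_y = 1.02 GPa = 1020 MPa.
E·α·ΔT = 1020 MPa ⇒ ΔT = 1020 / (201.4×10³ × 11.7×10⁻⁶) = 432.9 K.
T = 27.9 + 432.9 = 460.8 °C.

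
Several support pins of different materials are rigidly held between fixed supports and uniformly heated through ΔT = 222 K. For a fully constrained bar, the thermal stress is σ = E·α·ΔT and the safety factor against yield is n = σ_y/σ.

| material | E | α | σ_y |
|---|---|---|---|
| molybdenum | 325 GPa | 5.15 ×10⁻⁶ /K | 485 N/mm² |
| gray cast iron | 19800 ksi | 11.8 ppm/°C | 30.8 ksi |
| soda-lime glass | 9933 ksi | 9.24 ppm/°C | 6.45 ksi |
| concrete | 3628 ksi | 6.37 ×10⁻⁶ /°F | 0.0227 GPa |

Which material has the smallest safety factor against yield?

soda-lime glass

In consistent units (E in GPa, α in ×10⁻⁶/K, σ_y in MPa):
  molybdenum: E = 325.0, α = 5.15, σ_y = 485.0 → σ = 372 MPa, n = 1.31
  gray cast iron: E = 136.5, α = 11.8, σ_y = 212.4 → σ = 358 MPa, n = 0.594
  soda-lime glass: E = 68.49, α = 9.24, σ_y = 44.47 → σ = 140 MPa, n = 0.317
  concrete: E = 25.01, α = 11.5, σ_y = 22.70 → σ = 63.7 MPa, n = 0.357
Smallest n: soda-lime glass with n = 0.317.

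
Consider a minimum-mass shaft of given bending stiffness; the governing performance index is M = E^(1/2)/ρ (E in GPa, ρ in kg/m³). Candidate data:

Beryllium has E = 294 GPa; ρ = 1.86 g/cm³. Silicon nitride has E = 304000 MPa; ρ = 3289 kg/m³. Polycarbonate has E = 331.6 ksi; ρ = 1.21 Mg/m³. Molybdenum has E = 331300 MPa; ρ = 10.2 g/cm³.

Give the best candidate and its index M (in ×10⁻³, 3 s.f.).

Putting every candidate on a common basis:
  beryllium: E = 294.0 GPa, ρ = 1860 kg/m³
  silicon nitride: E = 304.0 GPa, ρ = 3289 kg/m³
  polycarbonate: E = 2.286 GPa, ρ = 1210 kg/m³
  molybdenum: E = 331.3 GPa, ρ = 10200 kg/m³
  beryllium: M = 9.22×10⁻³
  silicon nitride: M = 5.30×10⁻³
  molybdenum: M = 1.78×10⁻³
  polycarbonate: M = 1.25×10⁻³
Beryllium ranks first.

beryllium, M = 9.22×10⁻³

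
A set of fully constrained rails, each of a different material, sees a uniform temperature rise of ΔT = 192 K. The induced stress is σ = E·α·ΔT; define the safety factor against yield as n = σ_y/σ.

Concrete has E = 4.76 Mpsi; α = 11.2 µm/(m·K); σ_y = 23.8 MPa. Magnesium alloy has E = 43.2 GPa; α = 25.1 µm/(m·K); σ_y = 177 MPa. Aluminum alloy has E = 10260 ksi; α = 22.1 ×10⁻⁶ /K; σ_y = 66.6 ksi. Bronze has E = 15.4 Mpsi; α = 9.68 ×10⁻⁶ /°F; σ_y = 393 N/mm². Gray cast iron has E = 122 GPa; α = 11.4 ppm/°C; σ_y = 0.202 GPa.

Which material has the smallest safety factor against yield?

In consistent units (E in GPa, α in ×10⁻⁶/K, σ_y in MPa):
  concrete: E = 32.82, α = 11.2, σ_y = 23.80 → σ = 70.6 MPa, n = 0.337
  magnesium alloy: E = 43.20, α = 25.1, σ_y = 177.0 → σ = 208 MPa, n = 0.850
  aluminum alloy: E = 70.74, α = 22.1, σ_y = 459.2 → σ = 300 MPa, n = 1.53
  bronze: E = 106.2, α = 17.4, σ_y = 393.0 → σ = 355 MPa, n = 1.11
  gray cast iron: E = 122.0, α = 11.4, σ_y = 202.0 → σ = 267 MPa, n = 0.756
Smallest n: concrete with n = 0.337.

concrete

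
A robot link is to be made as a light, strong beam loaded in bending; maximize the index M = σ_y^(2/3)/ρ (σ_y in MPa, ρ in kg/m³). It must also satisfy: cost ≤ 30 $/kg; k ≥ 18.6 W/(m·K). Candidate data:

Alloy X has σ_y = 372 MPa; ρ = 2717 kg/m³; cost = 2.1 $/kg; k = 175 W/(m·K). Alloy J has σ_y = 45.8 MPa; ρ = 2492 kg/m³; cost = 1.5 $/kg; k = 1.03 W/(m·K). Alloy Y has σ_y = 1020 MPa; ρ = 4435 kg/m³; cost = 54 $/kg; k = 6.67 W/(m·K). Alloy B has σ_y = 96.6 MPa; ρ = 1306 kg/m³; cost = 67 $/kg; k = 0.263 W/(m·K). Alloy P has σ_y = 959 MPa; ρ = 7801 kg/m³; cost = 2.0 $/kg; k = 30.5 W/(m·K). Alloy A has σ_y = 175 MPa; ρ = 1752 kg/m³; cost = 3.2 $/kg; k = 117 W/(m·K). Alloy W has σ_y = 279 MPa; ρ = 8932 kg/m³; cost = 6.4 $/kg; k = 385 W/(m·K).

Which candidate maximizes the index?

alloy X

Screen on constraints: cost ≤ 30 $/kg; k ≥ 18.6 W/(m·K). Survivors: alloy X, alloy P, alloy A, alloy W.
Per-candidate index values:
  alloy X: M = 19.0×10⁻³
  alloy A: M = 17.9×10⁻³
  alloy P: M = 12.5×10⁻³
  alloy W: M = 4.78×10⁻³
Highest index: alloy X.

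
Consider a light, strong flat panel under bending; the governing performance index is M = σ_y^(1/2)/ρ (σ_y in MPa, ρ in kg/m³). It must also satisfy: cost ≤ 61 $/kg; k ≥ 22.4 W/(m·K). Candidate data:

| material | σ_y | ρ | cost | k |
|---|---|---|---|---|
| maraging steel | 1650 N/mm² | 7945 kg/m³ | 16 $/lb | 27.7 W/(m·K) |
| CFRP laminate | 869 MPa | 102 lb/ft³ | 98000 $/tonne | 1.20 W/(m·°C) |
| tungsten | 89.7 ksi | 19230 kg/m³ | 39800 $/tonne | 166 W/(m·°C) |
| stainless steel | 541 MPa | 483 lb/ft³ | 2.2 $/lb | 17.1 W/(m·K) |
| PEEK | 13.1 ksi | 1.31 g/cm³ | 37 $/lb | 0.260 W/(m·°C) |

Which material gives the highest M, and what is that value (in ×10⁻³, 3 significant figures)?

Screen on constraints: cost ≤ 61 $/kg; k ≥ 22.4 W/(m·K). Survivors: maraging steel, tungsten.
Normalizing units and computing the index:
  maraging steel: σ_y = 1650 MPa, ρ = 7945 kg/m³
  tungsten: σ_y = 618.5 MPa, ρ = 19230 kg/m³
  maraging steel: M = 5.11×10⁻³
  tungsten: M = 1.29×10⁻³
Highest index: maraging steel.

maraging steel, M = 5.11×10⁻³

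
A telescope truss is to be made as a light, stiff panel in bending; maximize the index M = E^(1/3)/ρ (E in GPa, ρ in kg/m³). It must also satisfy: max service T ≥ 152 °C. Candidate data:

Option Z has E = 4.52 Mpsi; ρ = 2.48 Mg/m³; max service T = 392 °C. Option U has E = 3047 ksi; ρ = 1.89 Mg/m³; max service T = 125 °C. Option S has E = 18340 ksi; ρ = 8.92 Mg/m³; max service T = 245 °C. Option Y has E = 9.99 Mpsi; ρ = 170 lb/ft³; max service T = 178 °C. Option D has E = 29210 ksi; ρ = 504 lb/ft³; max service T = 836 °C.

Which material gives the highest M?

Screen on constraints: max service T ≥ 152 °C. Survivors: option Z, option S, option Y, option D.
Normalizing units and computing the index:
  option Z: E = 31.16 GPa, ρ = 2480 kg/m³
  option S: E = 126.4 GPa, ρ = 8920 kg/m³
  option Y: E = 68.88 GPa, ρ = 2723 kg/m³
  option D: E = 201.4 GPa, ρ = 8073 kg/m³
  option Y: M = 1.51×10⁻³
  option Z: M = 1.27×10⁻³
  option D: M = 0.726×10⁻³
  option S: M = 0.563×10⁻³
Option Y has the largest M.

option Y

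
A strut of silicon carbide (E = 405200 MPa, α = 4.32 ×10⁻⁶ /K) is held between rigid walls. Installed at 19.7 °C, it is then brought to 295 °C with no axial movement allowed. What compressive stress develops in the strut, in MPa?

E = 405200 MPa = 405.2 GPa.
ΔT = 275.3 K. Constrained thermal stress σ = E·α·ΔT = 405.2×10³ MPa × 4.32×10⁻⁶ × 275.3 = 482 MPa (compressive).

482 MPa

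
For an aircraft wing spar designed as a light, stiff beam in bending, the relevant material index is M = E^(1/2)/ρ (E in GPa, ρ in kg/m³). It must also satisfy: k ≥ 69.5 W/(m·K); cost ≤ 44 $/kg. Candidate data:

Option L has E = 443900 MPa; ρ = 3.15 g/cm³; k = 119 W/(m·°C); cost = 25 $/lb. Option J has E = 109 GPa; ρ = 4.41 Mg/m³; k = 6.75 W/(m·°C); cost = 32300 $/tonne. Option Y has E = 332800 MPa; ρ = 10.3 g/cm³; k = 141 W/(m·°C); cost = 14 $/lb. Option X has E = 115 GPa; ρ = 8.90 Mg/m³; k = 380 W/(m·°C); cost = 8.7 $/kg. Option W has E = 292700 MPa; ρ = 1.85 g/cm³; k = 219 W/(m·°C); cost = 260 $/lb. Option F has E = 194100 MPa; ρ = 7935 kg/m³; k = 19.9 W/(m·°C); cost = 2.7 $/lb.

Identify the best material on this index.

Screen on constraints: k ≥ 69.5 W/(m·K); cost ≤ 44 $/kg. Survivors: option Y, option X.
Normalizing units and computing the index:
  option Y: E = 332.8 GPa, ρ = 10300 kg/m³
  option X: E = 115.0 GPa, ρ = 8900 kg/m³
  option Y: M = 1.77×10⁻³
  option X: M = 1.20×10⁻³
Option Y ranks first.

option Y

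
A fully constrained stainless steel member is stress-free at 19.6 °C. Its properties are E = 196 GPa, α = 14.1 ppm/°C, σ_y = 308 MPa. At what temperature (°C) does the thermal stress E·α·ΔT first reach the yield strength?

E·α·ΔT = 308.0 MPa ⇒ ΔT = 308.0 / (196.0×10³ × 14.1×10⁻⁶) = 111.4 K.
T = 19.6 + 111.4 = 131.0 °C.

131 °C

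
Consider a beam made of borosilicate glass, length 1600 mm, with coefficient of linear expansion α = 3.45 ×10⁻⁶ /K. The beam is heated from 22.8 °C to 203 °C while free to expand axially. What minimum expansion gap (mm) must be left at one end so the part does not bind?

ΔT = 203 − 22.8 = 180.2 K.
ΔL = α·L₀·ΔT = 3.45×10⁻⁶ × 1600 mm × 180.2 K = 0.995 mm.

0.995 mm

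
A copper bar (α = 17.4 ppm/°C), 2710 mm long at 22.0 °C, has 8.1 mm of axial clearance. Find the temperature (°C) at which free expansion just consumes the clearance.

194 °C

α·L₀·ΔT = 8.1 mm ⇒ ΔT = 8.1 / (17.4×10⁻⁶ × 2710.0) = 171.8 K.
T = 22.0 + 171.8 = 193.8 °C.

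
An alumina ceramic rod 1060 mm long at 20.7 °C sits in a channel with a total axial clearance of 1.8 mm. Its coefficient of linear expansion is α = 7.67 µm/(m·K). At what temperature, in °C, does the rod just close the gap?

α·L₀·ΔT = 1.8 mm ⇒ ΔT = 1.8 / (7.67×10⁻⁶ × 1060.0) = 221.4 K.
T = 20.7 + 221.4 = 242.1 °C.

242 °C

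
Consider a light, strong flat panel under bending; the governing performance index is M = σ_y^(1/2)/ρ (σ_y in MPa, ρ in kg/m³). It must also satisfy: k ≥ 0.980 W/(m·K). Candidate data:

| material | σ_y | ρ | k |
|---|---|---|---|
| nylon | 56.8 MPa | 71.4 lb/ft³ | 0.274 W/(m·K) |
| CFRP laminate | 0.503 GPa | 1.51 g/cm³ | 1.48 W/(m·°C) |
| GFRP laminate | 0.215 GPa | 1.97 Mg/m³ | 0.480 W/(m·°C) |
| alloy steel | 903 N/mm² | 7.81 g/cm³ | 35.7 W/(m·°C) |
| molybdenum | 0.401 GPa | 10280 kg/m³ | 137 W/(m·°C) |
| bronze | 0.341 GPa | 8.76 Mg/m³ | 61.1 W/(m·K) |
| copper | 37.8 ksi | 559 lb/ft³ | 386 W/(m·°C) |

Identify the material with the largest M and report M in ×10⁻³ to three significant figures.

Screen on constraints: k ≥ 0.980 W/(m·K). Survivors: CFRP laminate, alloy steel, molybdenum, bronze, copper.
Convert each candidate to consistent units, then evaluate M:
  CFRP laminate: σ_y = 503.0 MPa, ρ = 1510 kg/m³
  alloy steel: σ_y = 903.0 MPa, ρ = 7810 kg/m³
  molybdenum: σ_y = 401.0 MPa, ρ = 10280 kg/m³
  bronze: σ_y = 341.0 MPa, ρ = 8760 kg/m³
  copper: σ_y = 260.6 MPa, ρ = 8954 kg/m³
  CFRP laminate: M = 14.9×10⁻³
  alloy steel: M = 3.85×10⁻³
  bronze: M = 2.11×10⁻³
  molybdenum: M = 1.95×10⁻³
  copper: M = 1.80×10⁻³
The maximum is for CFRP laminate.

CFRP laminate, M = 14.9×10⁻³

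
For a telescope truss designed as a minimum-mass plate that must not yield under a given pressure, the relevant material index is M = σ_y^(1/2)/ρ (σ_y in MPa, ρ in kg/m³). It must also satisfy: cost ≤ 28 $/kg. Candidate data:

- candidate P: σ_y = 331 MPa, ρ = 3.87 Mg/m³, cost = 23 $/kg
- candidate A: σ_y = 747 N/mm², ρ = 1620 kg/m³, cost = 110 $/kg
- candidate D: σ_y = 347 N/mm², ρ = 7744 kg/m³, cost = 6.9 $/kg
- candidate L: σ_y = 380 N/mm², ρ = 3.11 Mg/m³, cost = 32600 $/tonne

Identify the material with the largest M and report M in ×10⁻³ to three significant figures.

candidate P, M = 4.70×10⁻³

Screen on constraints: cost ≤ 28 $/kg. Survivors: candidate P, candidate D.
After converting to SI:
  candidate P: σ_y = 331.0 MPa, ρ = 3870 kg/m³
  candidate D: σ_y = 347.0 MPa, ρ = 7744 kg/m³
  candidate P: M = 4.70×10⁻³
  candidate D: M = 2.41×10⁻³
The maximum is for candidate P.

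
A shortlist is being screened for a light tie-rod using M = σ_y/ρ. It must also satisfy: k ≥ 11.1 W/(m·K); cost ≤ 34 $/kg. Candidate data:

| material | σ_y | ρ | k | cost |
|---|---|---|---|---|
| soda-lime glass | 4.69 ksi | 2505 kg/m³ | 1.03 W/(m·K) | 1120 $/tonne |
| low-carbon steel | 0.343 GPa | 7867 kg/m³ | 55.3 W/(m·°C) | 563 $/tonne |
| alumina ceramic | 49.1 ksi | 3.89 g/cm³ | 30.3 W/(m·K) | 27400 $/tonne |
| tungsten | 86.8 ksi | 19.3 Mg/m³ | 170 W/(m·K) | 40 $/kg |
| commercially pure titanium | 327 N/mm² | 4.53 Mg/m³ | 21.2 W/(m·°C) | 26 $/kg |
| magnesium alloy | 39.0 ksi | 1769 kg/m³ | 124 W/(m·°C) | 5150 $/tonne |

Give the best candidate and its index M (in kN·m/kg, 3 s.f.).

magnesium alloy, M = 152 kN·m/kg

Screen on constraints: k ≥ 11.1 W/(m·K); cost ≤ 34 $/kg. Survivors: low-carbon steel, alumina ceramic, commercially pure titanium, magnesium alloy.
Convert each candidate to consistent units, then evaluate M:
  low-carbon steel: σ_y = 343.0 MPa, ρ = 7867 kg/m³
  alumina ceramic: σ_y = 338.5 MPa, ρ = 3890 kg/m³
  commercially pure titanium: σ_y = 327.0 MPa, ρ = 4530 kg/m³
  magnesium alloy: σ_y = 268.9 MPa, ρ = 1769 kg/m³
  magnesium alloy: M = 152 kN·m/kg
  alumina ceramic: M = 87.0 kN·m/kg
  commercially pure titanium: M = 72.2 kN·m/kg
  low-carbon steel: M = 43.6 kN·m/kg
The maximum is for magnesium alloy.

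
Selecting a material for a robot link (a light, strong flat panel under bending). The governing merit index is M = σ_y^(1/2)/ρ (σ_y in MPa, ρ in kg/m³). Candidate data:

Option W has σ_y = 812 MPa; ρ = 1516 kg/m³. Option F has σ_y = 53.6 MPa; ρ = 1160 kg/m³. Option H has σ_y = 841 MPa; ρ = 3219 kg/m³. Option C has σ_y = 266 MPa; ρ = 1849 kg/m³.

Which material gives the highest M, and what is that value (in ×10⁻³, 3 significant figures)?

option W, M = 18.8×10⁻³

Per-candidate index values:
  option W: M = 18.8×10⁻³
  option H: M = 9.01×10⁻³
  option C: M = 8.82×10⁻³
  option F: M = 6.31×10⁻³
Option W has the largest M.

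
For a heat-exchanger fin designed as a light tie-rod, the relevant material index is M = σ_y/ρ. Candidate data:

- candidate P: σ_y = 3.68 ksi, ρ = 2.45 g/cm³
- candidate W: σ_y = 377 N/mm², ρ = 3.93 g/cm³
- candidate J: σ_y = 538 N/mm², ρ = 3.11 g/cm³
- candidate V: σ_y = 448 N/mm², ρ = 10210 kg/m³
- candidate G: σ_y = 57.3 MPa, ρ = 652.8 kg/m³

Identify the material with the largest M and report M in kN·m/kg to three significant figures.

candidate J, M = 173 kN·m/kg

In SI units:
  candidate P: σ_y = 25.37 MPa, ρ = 2450 kg/m³
  candidate W: σ_y = 377.0 MPa, ρ = 3930 kg/m³
  candidate J: σ_y = 538.0 MPa, ρ = 3110 kg/m³
  candidate V: σ_y = 448.0 MPa, ρ = 10210 kg/m³
  candidate G: σ_y = 57.30 MPa, ρ = 652.8 kg/m³
  candidate J: M = 173 kN·m/kg
  candidate W: M = 95.9 kN·m/kg
  candidate G: M = 87.8 kN·m/kg
  candidate V: M = 43.9 kN·m/kg
  candidate P: M = 10.4 kN·m/kg
The maximum is for candidate J.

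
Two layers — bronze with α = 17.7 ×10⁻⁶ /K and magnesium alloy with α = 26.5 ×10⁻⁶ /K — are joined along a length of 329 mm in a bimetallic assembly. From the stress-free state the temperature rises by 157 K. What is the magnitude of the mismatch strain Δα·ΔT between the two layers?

Δα = |17.7 − 26.5|×10⁻⁶/K = 8.80×10⁻⁶/K.
Mismatch strain = Δα·ΔT = 8.80×10⁻⁶ × 157.0 = 1.38×10⁻³.

1.38×10⁻³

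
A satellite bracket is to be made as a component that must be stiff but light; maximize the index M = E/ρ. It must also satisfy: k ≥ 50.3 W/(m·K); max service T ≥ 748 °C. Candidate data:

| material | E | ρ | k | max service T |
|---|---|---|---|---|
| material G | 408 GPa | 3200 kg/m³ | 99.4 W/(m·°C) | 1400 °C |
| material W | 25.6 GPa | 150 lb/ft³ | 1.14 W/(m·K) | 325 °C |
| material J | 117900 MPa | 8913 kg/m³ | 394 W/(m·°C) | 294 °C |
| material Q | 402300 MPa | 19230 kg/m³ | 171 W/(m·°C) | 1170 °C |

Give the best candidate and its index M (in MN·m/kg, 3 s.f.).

material G, M = 128 MN·m/kg

Screen on constraints: k ≥ 50.3 W/(m·K); max service T ≥ 748 °C. Survivors: material G, material Q.
Normalizing units and computing the index:
  material G: E = 408.0 GPa, ρ = 3200 kg/m³
  material Q: E = 402.3 GPa, ρ = 19230 kg/m³
  material G: M = 128 MN·m/kg
  material Q: M = 20.9 MN·m/kg
Material G has the largest M.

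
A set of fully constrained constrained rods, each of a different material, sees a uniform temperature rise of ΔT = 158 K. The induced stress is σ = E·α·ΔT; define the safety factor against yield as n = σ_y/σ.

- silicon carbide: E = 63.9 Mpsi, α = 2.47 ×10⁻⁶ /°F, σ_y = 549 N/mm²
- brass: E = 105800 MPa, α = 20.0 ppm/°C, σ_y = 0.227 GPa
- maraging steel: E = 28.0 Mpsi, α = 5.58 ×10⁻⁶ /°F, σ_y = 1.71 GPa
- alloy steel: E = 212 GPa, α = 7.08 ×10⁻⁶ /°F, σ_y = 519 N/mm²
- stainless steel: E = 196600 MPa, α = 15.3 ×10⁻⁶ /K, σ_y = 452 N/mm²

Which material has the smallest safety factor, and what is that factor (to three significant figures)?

brass, n = 0.679

Per material, after unit conversion:
  silicon carbide: E = 440.6, α = 4.45, σ_y = 549.0 → σ = 309 MPa, n = 1.77
  brass: E = 105.8, α = 20.0, σ_y = 227.0 → σ = 334 MPa, n = 0.679
  maraging steel: E = 193.1, α = 10.0, σ_y = 1710 → σ = 306 MPa, n = 5.58
  alloy steel: E = 212.0, α = 12.7, σ_y = 519.0 → σ = 427 MPa, n = 1.22
  stainless steel: E = 196.6, α = 15.3, σ_y = 452.0 → σ = 475 MPa, n = 0.951
Brass has the lowest safety factor, n = 0.679.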